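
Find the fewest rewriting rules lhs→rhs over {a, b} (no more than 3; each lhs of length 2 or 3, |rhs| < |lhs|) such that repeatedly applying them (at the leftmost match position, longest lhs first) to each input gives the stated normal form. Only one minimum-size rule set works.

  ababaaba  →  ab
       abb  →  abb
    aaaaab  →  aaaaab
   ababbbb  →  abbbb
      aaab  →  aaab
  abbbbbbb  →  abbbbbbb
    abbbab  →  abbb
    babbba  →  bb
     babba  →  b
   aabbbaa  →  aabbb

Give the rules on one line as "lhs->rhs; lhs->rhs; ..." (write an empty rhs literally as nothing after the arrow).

ba->; baa->b

  | ababaaba => abaaba => abba => ab
  | abb
  | aaaaab
  | ababbbb => abbbb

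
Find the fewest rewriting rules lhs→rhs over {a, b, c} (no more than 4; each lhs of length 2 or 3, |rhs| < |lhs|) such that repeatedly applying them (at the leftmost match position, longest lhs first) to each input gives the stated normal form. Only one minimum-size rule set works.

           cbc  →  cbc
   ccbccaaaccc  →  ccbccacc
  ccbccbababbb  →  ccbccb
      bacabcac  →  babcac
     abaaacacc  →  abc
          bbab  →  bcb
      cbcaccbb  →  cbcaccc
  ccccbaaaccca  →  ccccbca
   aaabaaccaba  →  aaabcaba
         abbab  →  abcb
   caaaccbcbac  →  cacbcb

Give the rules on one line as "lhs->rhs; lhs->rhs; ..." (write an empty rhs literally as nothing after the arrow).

aac->; bac->b; bb->c; bba->bc

  | cbc
  | ccbccaaaccc => ccbccacc
  | ccbccbababbb => ccbccbabacb => ccbccbabb => ccbccbac => ccbccb
  | bacabcac => babcac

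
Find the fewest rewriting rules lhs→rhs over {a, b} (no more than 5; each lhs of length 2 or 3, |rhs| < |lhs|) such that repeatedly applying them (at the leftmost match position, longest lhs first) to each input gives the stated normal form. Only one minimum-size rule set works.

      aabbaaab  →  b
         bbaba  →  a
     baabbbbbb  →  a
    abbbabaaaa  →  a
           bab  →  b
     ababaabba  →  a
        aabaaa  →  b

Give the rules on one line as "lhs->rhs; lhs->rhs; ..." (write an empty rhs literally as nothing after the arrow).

aa->b; aab->b; ba->; bb->

  | aabbaaab => bbaaab => aaab => bab => b
  | bbaba => aba => a
  | baabbbbbb => abbbbbb => abbbb => abb => a
  | abbbabaaaa => ababaaaa => abaaaa => aaaa => baa => a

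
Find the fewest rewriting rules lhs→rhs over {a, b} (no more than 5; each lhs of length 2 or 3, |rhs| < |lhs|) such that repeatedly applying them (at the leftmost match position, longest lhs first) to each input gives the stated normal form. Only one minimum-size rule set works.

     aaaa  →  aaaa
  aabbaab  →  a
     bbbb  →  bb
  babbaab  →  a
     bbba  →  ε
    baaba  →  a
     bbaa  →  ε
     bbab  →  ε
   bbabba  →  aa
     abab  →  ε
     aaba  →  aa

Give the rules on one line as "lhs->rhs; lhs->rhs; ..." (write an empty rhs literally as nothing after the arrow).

ab->; ba->; bab->a; bbb->b

  | aaaa
  | aabbaab => abaab => aab => a
  | bbbb => bb
  | babbaab => abaab => aab => a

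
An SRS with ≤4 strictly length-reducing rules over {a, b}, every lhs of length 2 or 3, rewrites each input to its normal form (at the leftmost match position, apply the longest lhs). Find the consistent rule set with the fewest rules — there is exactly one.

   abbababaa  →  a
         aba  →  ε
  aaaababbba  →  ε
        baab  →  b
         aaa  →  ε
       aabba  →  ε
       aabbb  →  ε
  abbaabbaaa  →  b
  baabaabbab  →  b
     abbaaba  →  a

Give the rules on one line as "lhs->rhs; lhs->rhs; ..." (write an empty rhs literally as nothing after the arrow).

aa->b; ab->b; ba->; bb->

  | abbababaa => bbababaa => ababaa => babaa => baa => a
  | aba => ba => ε
  | aaaababbba => baababbba => ababbba => babbba => bbba => ba => ε
  | baab => ab => b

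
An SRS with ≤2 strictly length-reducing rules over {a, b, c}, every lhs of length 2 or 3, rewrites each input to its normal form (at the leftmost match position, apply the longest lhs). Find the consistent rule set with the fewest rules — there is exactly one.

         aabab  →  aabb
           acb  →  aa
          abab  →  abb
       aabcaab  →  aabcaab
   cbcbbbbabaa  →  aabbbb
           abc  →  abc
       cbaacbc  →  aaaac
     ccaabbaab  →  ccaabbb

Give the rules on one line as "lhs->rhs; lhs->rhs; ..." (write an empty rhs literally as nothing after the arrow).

  | aabab => aabb
  | acb => aa
  | abab => abb
  | aabcaab

ba->b; cb->a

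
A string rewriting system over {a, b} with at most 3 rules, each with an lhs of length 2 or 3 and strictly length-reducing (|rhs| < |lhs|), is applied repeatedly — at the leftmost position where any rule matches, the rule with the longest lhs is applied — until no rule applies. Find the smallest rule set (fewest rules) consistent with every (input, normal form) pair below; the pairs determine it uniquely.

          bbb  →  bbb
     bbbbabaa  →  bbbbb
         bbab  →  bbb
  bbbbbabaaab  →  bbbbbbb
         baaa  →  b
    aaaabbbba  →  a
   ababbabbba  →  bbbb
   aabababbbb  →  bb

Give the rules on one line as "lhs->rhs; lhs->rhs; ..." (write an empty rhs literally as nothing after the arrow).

  | bbb
  | bbbbabaa => bbbbbaa => bbbbba => bbbbb
  | bbab => bbb
  | bbbbbabaaab => bbbbbbaaab => bbbbbbaab => bbbbbbab => bbbbbbb

ab->; ba->b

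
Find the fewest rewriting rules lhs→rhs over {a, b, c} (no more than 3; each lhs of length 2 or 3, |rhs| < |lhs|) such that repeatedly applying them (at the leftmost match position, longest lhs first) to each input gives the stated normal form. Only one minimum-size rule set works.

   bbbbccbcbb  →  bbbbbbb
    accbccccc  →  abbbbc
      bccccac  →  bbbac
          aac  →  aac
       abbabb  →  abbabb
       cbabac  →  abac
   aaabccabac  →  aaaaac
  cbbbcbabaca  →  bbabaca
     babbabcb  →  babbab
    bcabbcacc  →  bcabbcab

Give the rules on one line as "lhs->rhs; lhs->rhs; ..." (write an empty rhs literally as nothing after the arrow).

aab->aa; cb->; cc->b

  | bbbbccbcbb => bbbbbbcbb => bbbbbbb
  | accbccccc => abbccccc => abbbccc => abbbbc
  | bccccac => bbccac => bbbac
  | aac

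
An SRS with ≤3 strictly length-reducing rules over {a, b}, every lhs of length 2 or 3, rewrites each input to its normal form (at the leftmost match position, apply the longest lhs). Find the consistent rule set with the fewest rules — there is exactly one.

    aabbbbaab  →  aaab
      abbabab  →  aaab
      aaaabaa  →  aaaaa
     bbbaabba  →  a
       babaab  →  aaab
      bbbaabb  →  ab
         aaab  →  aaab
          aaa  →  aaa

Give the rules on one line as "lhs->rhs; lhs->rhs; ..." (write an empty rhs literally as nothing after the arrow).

ba->; bab->a; bb->b

  | aabbbbaab => aabbbaab => aabbaab => aabaab => aaab
  | abbabab => ababab => aaab
  | aaaabaa => aaaaa
  | bbbaabba => bbaabba => baabba => abba => aba => a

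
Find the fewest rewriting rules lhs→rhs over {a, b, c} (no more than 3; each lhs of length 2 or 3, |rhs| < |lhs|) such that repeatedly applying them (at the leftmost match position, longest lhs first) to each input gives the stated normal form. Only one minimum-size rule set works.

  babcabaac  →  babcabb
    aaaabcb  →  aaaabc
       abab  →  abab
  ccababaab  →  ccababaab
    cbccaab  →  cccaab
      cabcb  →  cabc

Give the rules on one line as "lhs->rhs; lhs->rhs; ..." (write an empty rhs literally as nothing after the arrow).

  | babcabaac => babcabb
  | aaaabcb => aaaabc
  | abab
  | ccababaab

aac->b; cb->c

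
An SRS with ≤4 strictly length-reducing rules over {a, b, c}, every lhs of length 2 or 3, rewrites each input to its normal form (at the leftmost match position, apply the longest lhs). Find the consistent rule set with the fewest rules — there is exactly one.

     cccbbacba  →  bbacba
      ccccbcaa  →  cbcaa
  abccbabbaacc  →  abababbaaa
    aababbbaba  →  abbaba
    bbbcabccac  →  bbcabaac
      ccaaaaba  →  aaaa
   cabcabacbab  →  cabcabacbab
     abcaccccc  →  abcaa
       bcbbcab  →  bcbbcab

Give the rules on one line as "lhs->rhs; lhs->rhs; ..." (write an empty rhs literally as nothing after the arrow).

aab->; bbb->bb; cc->a; ccc->

  | cccbbacba => bbacba
  | ccccbcaa => cbcaa
  | abccbabbaacc => abababbaacc => abababbaaa
  | aababbbaba => abbbaba => abbaba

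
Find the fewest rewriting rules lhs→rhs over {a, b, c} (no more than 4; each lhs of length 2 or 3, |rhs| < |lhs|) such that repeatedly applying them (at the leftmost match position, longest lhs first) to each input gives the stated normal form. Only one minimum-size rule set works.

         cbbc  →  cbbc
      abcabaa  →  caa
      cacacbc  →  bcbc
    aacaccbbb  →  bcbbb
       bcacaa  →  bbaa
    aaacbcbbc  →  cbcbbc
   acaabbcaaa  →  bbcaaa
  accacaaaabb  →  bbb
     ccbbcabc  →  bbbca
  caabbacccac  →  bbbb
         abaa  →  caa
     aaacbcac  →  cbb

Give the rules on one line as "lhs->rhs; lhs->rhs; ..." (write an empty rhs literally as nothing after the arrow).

ab->c; abc->a; ac->c; cc->b

  | cbbc
  | abcabaa => aabaa => acaa => caa
  | cacacbc => ccacbc => bacbc => bcbc
  | aacaccbbb => acaccbbb => caccbbb => cccbbb => bcbbb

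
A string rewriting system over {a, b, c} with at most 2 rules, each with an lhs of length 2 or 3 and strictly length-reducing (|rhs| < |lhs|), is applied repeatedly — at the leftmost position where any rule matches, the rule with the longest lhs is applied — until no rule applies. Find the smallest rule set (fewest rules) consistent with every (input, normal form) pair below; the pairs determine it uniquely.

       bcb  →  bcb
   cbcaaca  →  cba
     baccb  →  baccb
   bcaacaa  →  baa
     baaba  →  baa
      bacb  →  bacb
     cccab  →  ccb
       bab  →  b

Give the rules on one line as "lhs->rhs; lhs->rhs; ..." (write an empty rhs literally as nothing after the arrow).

ab->; ca->

  | bcb
  | cbcaaca => cbaca => cba
  | baccb
  | bcaacaa => bacaa => baa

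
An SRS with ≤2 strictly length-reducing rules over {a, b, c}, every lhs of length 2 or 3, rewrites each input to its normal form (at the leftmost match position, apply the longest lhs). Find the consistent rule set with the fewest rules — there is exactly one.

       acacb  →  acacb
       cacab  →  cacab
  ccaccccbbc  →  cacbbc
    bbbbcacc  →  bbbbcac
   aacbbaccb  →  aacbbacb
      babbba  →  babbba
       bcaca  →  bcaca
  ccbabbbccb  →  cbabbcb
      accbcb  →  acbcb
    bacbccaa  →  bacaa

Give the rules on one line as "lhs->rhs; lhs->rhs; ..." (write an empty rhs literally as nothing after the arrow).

  | acacb
  | cacab
  | ccaccccbbc => caccccbbc => cacccbbc => caccbbc => cacbbc
  | bbbbcacc => bbbbcac

bcc->c; cc->c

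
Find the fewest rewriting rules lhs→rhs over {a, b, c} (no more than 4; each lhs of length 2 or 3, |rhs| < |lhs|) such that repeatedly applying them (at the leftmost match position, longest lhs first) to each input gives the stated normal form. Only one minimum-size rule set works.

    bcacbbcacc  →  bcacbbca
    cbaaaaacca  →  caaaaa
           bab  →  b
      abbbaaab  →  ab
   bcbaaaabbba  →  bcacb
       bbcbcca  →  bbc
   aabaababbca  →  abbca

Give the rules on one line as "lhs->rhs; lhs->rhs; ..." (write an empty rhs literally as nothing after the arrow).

aab->c; ba->; cc->

  | bcacbbcacc => bcacbbca
  | cbaaaaacca => caaaacca => caaaaa
  | bab => b
  | abbbaaab => abbaab => abab => ab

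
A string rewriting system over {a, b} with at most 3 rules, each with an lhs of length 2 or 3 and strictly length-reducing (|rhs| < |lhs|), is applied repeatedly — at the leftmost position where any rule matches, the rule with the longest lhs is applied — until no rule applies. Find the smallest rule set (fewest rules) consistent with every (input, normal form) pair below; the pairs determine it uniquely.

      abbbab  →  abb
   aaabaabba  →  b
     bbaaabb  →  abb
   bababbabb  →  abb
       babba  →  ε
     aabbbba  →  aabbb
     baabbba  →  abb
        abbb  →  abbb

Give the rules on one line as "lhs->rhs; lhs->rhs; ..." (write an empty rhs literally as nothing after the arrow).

  | abbbab => abb
  | aaabaabba => bbbaabba => bbabba => bba => b
  | bbaaabb => baabb => abb
  | bababbabb => abbabb => abb

aaa->bb; ba->; bab->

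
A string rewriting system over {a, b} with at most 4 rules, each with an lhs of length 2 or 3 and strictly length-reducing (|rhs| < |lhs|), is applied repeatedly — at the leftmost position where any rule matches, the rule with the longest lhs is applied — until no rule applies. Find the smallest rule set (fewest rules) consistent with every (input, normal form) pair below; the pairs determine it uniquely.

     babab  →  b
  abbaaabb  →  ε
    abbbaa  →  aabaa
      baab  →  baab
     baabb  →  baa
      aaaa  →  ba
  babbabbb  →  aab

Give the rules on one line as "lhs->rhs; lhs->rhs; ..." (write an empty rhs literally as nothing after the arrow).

  | babab => bab => b
  | abbaaabb => aaaabb => babb => bb => ε
  | abbbaa => aabaa
  | baab

aaa->b; bab->b; bb->; bbb->ab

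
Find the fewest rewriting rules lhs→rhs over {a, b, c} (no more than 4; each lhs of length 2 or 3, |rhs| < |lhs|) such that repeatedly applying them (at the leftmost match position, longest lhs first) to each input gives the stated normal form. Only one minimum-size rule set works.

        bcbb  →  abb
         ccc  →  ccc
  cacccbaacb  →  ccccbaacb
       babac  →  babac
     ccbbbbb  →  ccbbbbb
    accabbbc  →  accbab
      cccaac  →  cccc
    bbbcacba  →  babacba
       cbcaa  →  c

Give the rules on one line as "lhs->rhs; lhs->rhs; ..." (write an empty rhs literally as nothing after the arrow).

  | bcbb => abb
  | ccc
  | cacccbaacb => ccccbaacb
  | babac

bbc->ab; bc->a; ca->c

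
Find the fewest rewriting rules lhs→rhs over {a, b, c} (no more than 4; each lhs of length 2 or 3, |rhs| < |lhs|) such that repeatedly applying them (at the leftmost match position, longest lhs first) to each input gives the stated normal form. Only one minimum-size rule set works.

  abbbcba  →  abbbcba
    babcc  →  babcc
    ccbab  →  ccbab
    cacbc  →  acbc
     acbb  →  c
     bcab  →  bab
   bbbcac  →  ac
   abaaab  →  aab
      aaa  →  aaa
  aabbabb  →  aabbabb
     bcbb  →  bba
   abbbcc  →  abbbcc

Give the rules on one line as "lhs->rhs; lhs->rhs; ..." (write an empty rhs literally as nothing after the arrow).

aba->c; bac->ac; ca->a; cbb->ba

  | abbbcba
  | babcc
  | ccbab
  | cacbc => acbc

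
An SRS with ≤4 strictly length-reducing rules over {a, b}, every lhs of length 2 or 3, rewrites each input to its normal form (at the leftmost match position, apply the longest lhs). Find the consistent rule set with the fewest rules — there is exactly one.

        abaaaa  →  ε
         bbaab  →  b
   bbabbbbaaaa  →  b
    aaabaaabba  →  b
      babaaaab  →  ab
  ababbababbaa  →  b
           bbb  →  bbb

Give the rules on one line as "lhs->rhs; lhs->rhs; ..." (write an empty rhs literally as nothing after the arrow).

  | abaaaa => aaaa => aa => ε
  | bbaab => bab => b
  | bbabbbbaaaa => bbbbbaaaa => bbbbaaa => bbbaa => bba => b
  | aaabaaabba => abaaabba => aaabba => abba => bba => b

aa->; abb->bb; ba->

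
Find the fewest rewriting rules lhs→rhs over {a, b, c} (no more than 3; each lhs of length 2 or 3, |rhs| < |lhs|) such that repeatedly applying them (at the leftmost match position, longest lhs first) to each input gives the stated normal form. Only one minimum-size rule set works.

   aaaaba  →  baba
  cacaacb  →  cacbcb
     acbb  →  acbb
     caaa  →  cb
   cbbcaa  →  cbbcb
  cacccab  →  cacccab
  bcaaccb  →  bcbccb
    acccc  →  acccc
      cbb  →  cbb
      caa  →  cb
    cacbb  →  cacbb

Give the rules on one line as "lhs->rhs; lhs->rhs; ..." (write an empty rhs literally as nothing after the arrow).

  | aaaaba => baba
  | cacaacb => cacbcb
  | acbb
  | caaa => cb

aa->b; aaa->b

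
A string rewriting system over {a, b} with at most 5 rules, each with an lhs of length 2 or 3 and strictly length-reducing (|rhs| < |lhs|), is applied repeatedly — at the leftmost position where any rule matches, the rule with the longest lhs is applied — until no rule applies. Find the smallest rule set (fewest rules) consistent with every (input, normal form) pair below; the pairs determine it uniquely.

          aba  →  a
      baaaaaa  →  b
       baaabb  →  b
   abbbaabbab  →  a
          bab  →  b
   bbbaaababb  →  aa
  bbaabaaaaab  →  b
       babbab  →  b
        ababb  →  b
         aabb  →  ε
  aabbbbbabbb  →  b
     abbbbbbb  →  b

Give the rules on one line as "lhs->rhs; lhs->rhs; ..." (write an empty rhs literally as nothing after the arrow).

  | aba => a
  | baaaaaa => baaaa => baa => b
  | baaabb => babb => bb => b
  | abbbaabbab => bbaabbab => baabbab => bbbab => aab => a

ab->; baa->b; bb->b; bbb->a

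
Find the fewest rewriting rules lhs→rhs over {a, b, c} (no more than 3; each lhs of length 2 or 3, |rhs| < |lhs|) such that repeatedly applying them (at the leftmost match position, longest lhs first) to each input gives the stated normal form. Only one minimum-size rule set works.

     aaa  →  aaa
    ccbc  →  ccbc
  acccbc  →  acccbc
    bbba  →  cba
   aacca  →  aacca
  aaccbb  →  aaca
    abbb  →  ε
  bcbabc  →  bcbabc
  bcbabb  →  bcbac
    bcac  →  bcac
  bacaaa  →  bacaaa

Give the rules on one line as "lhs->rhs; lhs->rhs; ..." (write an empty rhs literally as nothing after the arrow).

acb->; bb->c; cbb->a

  | aaa
  | ccbc
  | acccbc
  | bbba => cba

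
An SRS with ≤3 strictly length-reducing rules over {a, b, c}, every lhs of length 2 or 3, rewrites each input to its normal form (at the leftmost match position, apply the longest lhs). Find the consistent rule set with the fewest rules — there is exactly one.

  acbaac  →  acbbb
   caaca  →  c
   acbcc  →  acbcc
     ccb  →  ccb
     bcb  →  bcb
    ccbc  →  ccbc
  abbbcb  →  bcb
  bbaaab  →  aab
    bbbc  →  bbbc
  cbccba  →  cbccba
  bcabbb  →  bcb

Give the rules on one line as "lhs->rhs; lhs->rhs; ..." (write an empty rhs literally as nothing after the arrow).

aac->bb; abb->; bba->

  | acbaac => acbbb
  | caaca => cbba => c
  | acbcc
  | ccb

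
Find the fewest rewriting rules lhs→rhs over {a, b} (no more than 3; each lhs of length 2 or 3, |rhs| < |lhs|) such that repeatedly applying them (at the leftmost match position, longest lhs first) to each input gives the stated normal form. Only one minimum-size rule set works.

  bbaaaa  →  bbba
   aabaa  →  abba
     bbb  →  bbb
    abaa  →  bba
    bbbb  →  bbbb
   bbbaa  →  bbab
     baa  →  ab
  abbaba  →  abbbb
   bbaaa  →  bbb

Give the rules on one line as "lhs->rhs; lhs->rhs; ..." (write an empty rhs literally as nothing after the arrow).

aba->bb; baa->ab

  | bbaaaa => babaa => bbba
  | aabaa => abba
  | bbb
  | abaa => bba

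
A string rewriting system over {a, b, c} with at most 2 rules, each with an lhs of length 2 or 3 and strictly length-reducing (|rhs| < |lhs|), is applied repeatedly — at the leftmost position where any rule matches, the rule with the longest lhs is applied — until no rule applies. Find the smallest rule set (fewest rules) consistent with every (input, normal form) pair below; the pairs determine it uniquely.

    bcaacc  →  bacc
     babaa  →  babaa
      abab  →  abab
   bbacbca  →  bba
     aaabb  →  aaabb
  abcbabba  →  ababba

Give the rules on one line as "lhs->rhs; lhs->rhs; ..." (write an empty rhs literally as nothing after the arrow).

ca->; cb->

  | bcaacc => bacc
  | babaa
  | abab
  | bbacbca => bbaca => bba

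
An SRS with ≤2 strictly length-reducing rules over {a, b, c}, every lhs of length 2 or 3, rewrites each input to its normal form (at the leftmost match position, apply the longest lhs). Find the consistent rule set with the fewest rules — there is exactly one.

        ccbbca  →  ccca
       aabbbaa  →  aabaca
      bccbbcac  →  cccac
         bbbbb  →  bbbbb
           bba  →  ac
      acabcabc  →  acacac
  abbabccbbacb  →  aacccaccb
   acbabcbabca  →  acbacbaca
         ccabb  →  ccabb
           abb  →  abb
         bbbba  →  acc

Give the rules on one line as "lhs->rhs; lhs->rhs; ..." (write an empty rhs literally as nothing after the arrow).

bba->ac; bc->c

  | ccbbca => ccbca => ccca
  | aabbbaa => aabaca
  | bccbbcac => ccbbcac => ccbcac => cccac
  | bbbbb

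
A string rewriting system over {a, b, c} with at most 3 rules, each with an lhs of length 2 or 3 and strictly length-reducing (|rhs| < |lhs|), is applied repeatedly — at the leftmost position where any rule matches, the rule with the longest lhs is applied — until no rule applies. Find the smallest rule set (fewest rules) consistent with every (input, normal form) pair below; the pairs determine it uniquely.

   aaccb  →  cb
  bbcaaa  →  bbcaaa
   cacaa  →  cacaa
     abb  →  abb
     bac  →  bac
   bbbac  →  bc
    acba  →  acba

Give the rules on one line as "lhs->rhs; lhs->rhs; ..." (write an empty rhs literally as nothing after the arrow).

aac->; bba->

  | aaccb => cb
  | bbcaaa
  | cacaa
  | abb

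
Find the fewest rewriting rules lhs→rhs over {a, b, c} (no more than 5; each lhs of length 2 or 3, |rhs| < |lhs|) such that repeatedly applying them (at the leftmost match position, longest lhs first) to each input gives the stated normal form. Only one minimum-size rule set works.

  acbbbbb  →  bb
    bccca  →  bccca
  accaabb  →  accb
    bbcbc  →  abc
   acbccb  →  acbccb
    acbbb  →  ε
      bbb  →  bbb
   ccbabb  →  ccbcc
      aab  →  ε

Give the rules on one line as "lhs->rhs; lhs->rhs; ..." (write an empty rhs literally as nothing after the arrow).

aab->; abb->cc; bbc->a; cbb->a

  | acbbbbb => aabbb => bb
  | bccca
  | accaabb => accb
  | bbcbc => abc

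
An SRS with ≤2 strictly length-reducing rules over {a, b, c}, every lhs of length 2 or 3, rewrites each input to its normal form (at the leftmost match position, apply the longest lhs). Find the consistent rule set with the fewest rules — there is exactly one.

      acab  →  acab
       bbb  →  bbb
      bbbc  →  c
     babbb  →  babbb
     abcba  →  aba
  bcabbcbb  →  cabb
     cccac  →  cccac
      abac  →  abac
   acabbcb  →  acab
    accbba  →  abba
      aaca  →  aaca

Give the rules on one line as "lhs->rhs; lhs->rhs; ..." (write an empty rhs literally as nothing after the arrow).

  | acab
  | bbb
  | bbbc => bbc => bc => c
  | babbb

bc->c; cb->b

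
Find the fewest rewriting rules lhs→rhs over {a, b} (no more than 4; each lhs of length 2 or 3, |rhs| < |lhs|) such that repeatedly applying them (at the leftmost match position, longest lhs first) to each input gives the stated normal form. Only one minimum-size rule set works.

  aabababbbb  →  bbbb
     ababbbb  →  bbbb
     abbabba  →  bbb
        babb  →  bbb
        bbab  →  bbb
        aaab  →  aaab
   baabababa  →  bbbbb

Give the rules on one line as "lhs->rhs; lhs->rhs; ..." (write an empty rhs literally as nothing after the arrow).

abb->b; ba->b; baa->bb

  | aabababbbb => aabbabbbb => ababbbb => abbbbb => bbbb
  | ababbbb => abbbbb => bbbb
  | abbabba => babba => bbba => bbb
  | babb => bbb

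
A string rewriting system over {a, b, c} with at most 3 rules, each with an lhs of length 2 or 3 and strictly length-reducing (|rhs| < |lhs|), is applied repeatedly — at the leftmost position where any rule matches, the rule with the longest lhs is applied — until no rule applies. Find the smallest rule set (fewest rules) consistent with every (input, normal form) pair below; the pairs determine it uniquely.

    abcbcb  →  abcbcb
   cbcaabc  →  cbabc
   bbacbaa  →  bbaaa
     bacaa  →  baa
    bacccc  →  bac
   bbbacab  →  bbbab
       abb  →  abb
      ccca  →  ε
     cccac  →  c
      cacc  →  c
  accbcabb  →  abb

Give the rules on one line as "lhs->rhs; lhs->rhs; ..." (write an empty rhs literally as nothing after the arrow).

  | abcbcb
  | cbcaabc => cbabc
  | bbacbaa => bbaaa
  | bacaa => baa

acb->a; ca->; cc->c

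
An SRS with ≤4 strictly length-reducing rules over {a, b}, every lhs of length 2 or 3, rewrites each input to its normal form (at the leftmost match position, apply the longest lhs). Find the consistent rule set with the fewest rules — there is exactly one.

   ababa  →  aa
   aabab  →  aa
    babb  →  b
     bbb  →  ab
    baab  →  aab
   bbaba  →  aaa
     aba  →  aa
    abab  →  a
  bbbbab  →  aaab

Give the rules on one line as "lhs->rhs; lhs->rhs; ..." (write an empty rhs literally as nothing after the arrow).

ba->a; bab->; bb->a

  | ababa => aa
  | aabab => aa
  | babb => b
  | bbb => ab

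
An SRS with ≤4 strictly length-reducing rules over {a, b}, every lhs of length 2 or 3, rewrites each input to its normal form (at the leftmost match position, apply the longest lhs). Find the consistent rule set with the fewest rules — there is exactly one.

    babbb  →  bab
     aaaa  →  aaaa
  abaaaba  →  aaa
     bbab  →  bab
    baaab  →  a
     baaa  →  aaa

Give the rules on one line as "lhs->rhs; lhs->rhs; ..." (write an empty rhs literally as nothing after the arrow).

aab->; baa->aa; bb->b

  | babbb => babb => bab
  | aaaa
  | abaaaba => aaaaba => aaa
  | bbab => bab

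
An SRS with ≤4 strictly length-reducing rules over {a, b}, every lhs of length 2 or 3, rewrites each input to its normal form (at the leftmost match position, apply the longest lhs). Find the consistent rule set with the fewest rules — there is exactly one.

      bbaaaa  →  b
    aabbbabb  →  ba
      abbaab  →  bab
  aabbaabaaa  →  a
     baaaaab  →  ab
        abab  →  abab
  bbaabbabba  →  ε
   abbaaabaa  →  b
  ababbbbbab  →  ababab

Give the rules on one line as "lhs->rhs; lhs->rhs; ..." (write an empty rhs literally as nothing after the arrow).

aa->b; abb->a; bbb->

  | bbaaaa => bbbaa => aa => b
  | aabbbabb => bbbbabb => babb => ba
  | abbaab => aaab => bab
  | aabbaabaaa => bbbaabaaa => aabaaa => bbaaa => bbba => a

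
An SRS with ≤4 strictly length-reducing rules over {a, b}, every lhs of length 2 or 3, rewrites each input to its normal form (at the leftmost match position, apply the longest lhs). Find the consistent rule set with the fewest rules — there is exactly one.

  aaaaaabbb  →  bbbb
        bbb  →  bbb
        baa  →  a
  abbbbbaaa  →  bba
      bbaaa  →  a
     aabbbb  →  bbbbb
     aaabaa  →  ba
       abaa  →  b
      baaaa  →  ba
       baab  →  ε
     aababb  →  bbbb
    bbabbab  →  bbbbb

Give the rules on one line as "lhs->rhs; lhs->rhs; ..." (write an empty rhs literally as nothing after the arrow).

  | aaaaaabbb => baaaabbb => aaabbb => babbb => bbbb
  | bbb
  | baa => a
  | abbbbbaaa => bbbbaaa => bbbaa => bba

aa->b; ab->; baa->a; bab->bb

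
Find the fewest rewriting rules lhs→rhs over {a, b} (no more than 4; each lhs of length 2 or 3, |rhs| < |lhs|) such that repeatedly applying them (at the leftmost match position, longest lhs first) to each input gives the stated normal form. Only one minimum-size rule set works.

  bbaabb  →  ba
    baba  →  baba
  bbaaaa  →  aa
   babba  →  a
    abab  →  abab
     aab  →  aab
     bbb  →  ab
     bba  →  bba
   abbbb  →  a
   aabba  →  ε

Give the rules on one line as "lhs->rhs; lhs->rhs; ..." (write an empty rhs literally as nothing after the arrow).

aaa->; abb->a; baa->a; bbb->ab

  | bbaabb => babb => ba
  | baba
  | bbaaaa => baaa => aa
  | babba => baa => a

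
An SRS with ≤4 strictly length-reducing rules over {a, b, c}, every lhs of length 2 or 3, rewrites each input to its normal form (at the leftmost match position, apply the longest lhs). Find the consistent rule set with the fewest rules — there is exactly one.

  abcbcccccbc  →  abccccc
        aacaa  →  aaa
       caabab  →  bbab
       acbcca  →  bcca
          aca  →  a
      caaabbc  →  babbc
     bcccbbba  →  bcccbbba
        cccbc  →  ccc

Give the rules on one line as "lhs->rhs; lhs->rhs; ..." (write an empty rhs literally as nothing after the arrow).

  | abcbcccccbc => abcccccbc => abccccc
  | aacaa => aaa
  | caabab => bbab
  | acbcca => bcca

ac->; caa->b; cbc->c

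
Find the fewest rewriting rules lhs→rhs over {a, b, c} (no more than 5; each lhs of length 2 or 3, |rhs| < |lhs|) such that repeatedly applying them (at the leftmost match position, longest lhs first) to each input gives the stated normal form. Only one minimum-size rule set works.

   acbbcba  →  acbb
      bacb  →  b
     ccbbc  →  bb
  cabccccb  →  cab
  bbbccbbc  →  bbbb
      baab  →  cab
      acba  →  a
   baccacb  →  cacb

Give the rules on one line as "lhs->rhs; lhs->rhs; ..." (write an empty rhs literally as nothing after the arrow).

ba->c; bc->b; bcc->; cc->

  | acbbcba => acbbba => acbbc => acbb
  | bacb => ccb => b
  | ccbbc => bbc => bb
  | cabccccb => caccb => cab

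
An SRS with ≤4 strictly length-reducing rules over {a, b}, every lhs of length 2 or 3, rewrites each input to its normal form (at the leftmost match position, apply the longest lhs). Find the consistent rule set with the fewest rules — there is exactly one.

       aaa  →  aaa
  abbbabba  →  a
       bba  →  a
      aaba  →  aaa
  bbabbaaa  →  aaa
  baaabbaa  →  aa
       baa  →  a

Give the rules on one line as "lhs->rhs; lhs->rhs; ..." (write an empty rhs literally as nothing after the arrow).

  | aaa
  | abbbabba => babba => abba => a
  | bba => ba => a
  | aaba => aaa

abb->; ba->a; baa->ba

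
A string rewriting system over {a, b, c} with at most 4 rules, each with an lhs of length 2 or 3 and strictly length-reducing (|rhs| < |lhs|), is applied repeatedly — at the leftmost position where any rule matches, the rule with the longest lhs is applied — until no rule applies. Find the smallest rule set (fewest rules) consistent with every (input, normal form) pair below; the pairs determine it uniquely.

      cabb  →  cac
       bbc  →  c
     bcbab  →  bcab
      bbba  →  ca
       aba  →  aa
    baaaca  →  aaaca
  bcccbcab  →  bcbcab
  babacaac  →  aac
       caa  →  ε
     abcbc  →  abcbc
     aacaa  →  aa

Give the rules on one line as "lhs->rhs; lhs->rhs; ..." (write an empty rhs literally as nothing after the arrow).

  | cabb => cac
  | bbc => cc => c
  | bcbab => bcab
  | bbba => cba => ca

ba->a; bb->c; caa->; cc->c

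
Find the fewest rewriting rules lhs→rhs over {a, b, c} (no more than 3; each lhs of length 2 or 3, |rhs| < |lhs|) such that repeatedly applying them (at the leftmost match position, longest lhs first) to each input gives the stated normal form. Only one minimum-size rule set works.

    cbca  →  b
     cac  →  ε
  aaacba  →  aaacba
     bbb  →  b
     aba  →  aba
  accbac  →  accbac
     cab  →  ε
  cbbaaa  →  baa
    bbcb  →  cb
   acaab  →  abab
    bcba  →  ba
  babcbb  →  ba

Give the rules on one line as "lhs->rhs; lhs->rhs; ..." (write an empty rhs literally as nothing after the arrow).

bb->; bc->; ca->b

  | cbca => ca => b
  | cac => bc => ε
  | aaacba
  | bbb => b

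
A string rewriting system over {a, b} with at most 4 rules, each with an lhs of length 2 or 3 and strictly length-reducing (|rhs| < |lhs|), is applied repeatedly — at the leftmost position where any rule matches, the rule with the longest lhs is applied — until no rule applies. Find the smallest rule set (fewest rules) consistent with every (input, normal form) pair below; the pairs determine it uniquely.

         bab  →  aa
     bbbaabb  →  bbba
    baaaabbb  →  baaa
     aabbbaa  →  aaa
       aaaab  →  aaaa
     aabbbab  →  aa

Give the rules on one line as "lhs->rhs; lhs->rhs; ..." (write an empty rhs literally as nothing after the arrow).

ab->a; abb->; bab->aa

  | bab => aa
  | bbbaabb => bbba
  | baaaabbb => baaab => baaa
  | aabbbaa => abaa => aaa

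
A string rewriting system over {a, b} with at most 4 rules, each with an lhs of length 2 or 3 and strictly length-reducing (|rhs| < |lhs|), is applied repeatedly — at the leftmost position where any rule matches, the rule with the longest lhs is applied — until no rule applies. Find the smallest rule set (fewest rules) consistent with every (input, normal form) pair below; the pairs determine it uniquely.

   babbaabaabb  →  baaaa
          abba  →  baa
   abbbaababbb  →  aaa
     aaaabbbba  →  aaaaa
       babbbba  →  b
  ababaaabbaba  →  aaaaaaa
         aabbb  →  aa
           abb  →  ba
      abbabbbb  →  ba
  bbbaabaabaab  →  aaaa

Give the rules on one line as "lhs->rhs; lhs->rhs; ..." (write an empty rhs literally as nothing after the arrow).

  | babbaabaabb => baabaabb => baaaabb => baaaba => baaaa
  | abba => baa
  | abbbaababbb => babaababbb => aababbb => aaabbb => aabab => aaab => aaa
  | aaaabbbba => aaababba => aaaabba => aaabaa => aaaaa

ab->a; abb->ba; bab->; bba->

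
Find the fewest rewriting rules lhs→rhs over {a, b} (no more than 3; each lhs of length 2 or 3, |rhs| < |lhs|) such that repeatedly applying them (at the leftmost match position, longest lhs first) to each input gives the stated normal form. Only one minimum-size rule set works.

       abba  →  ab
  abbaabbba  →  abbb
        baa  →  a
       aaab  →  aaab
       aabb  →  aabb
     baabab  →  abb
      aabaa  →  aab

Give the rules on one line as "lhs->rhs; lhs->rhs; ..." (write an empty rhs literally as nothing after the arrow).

  | abba => ab
  | abbaabbba => ababbba => abbbba => abbb
  | baa => a
  | aaab

aba->ab; ba->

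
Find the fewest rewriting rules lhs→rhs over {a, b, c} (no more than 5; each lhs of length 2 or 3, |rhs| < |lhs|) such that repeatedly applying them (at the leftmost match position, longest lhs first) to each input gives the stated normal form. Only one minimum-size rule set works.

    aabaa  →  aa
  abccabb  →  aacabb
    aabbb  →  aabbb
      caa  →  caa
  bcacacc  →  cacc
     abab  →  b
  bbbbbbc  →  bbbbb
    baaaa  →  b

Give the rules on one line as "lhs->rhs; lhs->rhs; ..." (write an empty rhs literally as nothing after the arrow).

  | aabaa => aa
  | abccabb => aacabb
  | aabbb
  | caa

aba->; ba->b; bc->a; bca->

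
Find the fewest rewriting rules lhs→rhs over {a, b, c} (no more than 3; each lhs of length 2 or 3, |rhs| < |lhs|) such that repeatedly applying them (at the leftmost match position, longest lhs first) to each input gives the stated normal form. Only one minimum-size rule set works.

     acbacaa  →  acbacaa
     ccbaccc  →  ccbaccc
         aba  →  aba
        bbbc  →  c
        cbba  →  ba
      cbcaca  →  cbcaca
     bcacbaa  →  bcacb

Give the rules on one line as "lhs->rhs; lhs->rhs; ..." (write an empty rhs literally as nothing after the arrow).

  | acbacaa
  | ccbaccc
  | aba
  | bbbc => c

baa->b; bbb->; cbb->b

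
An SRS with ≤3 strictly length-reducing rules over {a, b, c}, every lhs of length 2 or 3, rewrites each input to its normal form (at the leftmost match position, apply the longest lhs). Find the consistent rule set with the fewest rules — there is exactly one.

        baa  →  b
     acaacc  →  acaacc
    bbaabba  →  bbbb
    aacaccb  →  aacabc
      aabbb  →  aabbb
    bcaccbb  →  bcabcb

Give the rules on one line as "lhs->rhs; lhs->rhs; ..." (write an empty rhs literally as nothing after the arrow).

  | baa => ba => b
  | acaacc
  | bbaabba => bbabba => bbbba => bbbb
  | aacaccb => aacabc

ba->b; ccb->bc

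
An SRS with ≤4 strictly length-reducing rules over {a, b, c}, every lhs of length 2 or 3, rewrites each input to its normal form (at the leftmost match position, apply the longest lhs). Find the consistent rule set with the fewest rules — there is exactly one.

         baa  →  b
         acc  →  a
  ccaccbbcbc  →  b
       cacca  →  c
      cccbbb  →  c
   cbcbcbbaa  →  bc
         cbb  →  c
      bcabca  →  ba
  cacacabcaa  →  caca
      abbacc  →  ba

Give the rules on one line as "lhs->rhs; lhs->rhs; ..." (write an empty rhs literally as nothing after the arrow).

  | baa => b
  | acc => a
  | ccaccbbcbc => accbbcbc => abbcbc => bcbc => bcc => b
  | cacca => caa => c

aa->; ab->; cb->c; cc->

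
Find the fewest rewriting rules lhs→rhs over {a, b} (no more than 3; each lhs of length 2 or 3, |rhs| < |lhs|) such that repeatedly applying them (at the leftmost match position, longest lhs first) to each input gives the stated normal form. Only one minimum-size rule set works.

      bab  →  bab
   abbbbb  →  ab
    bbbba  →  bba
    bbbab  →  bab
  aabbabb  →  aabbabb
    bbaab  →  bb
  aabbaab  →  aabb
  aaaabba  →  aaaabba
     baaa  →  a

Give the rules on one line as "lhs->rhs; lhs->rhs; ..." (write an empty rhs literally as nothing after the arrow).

baa->; bbb->b

  | bab
  | abbbbb => abbb => ab
  | bbbba => bba
  | bbbab => bab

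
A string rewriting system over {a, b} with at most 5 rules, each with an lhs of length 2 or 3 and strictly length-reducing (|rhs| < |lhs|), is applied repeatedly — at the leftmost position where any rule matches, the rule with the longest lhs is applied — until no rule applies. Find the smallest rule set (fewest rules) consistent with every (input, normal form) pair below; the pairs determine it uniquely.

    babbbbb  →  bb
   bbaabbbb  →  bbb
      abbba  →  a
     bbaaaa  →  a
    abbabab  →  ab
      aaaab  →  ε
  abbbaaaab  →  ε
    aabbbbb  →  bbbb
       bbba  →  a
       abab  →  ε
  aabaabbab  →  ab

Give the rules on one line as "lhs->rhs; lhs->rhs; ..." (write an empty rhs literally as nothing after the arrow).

  | babbbbb => abbbbb => aabbb => bb
  | bbaabbbb => baabbbb => aabbbb => bbb
  | abbba => aaba => a
  | bbaaaa => baaaa => aaaa => aaa => aa => a

aa->a; aab->; abb->aa; ba->a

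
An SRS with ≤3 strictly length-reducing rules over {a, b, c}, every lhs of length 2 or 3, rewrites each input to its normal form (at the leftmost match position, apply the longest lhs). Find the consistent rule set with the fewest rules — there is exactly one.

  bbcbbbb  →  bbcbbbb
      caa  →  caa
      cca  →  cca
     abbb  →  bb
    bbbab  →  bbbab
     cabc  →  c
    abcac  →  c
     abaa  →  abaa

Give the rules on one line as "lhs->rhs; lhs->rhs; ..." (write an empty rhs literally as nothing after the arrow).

abb->b; abc->; ac->c

  | bbcbbbb
  | caa
  | cca
  | abbb => bb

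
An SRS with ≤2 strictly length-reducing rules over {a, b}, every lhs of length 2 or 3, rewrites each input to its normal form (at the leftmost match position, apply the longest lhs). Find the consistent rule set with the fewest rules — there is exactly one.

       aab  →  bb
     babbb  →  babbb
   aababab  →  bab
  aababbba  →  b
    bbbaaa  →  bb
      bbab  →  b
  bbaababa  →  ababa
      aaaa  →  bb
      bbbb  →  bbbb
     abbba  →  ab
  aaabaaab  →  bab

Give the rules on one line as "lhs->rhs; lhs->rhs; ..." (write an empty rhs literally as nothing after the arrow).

  | aab => bb
  | babbb
  | aababab => bbabab => bab
  | aababbba => bbabbba => bbba => b

aa->b; bba->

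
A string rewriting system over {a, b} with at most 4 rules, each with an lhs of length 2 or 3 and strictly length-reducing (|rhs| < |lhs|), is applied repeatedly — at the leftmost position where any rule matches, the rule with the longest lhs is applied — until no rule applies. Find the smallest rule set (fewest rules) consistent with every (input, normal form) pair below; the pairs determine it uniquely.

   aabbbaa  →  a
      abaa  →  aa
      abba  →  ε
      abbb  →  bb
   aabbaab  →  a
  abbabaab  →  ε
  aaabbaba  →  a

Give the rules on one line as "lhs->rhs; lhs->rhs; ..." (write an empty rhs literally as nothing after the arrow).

  | aabbbaa => abbaa => baa => a
  | abaa => aa
  | abba => ba => ε
  | abbb => bb

aaa->aa; ab->; ba->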